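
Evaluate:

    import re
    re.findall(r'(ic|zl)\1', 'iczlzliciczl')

After group 1 captures some text, `\1` only succeeds where that same text appears again.
Matches: at [2:6] match 'zlzl', group 1 = 'zl'; at [6:10] match 'icic', group 1 = 'ic'.
`findall` collects group 1 from each match (2 total).

['zl', 'ic']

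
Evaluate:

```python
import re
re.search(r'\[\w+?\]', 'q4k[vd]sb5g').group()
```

Unlike `match`, `search` isn't anchored — it looks for the pattern anywhere in the string.
The match spans [3:7] → '[vd]'.

'[vd]'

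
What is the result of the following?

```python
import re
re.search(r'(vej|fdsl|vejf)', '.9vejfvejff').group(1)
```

'vej'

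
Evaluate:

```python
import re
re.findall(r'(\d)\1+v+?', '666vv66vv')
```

The backreference `\1` re-matches whatever the first group consumed, character for character.
Scanning left to right: at [0:4] match '666v', group 1 = '6'; at [5:8] match '66v', group 1 = '6'.
`findall` collects group 1 from each match (2 total).

['6', '6']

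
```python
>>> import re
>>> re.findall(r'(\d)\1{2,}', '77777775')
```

After group 1 captures some text, `\1` only succeeds where that same text appears again.
Because there's exactly one group, `findall` drops the full match and keeps group 1 from the one hit.

['7']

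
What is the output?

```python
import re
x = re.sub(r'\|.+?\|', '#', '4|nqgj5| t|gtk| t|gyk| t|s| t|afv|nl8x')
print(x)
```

4# t# t# t# t#nl8x

A non-greedy quantifier consumes as few characters as it can — just enough that the remainder of the pattern still matches from where it stops; whatever follows it matches normally.
Each match is replaced by '#'.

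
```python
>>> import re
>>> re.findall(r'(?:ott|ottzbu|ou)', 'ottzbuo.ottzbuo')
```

Alternation isn't longest-match — the leftmost alternative that fits at this position is chosen.
Matches: at [0:3] → 'ott'; at [8:11] → 'ott'.
With no groups in the pattern, `findall` gives back each whole match — 2 here.

['ott', 'ott']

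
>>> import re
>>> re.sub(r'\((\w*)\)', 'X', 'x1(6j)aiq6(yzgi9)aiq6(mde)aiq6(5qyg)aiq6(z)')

Matches: at [2:6] → '(6j)'; at [10:17] → '(yzgi9)'; at [21:26] → '(mde)'; at [30:36] → '(5qyg)'; at [40:43] → '(z)'.
`sub` substitutes 'X' at each match site.

'x1Xaiq6Xaiq6Xaiq6Xaiq6X'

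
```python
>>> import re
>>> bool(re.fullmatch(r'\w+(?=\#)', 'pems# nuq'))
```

False

`re.fullmatch` is like wrapping the pattern in `^…$` (in single-line mode).
Here there's no way to consume every character, so the call returns None, and `bool(None)` is False.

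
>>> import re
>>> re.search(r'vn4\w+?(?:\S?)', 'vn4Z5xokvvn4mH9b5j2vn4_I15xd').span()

Pattern: the literal 'vn4', then one or more of a word character (lazy); then optionally a non-whitespace character (non-capturing group).
`re.search` scans for the first position where the pattern succeeds.
The match spans [0:5] → 'vn4Z5'.

(0, 5)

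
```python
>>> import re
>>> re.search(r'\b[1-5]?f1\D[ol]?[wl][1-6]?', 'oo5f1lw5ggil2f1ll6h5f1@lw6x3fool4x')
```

The pattern matches a word boundary (`\b`, zero-width); then optionally a character in [1-5], then the literal 'f1', then a non-digit; then optionally one of [ol]; then one of [wl], then optionally a character in [1-6].
`search` walks the string left to right and returns the first match it finds.
Here no position works, so the call returns None.

None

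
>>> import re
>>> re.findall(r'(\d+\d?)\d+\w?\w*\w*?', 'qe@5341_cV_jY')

One capturing group, so `findall` returns just the captured substring from the one match — 1 in all.

['534']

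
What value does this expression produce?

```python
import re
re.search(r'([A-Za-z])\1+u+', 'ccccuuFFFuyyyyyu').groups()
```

('c',)

The backreference `\1` re-matches whatever the first group consumed, character for character.
Unlike `match`, `search` isn't anchored — it looks for the pattern anywhere in the string.
The match spans [0:6] → 'ccccuu'.
Captured: group 1 = 'c'.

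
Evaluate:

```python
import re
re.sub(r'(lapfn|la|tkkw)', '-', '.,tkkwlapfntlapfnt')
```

The regex engine tests alternatives in the order written; an earlier branch that matches wins even if a later one would match more.
Matches: at [2:6] → 'tkkw'; at [6:11] → 'lapfn'; at [12:17] → 'lapfn'.
`sub` substitutes '-' at each match site.

'.,--t-t'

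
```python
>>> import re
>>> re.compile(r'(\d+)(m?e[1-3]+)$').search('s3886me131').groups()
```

The match spans [1:10] → '3886me131'.
Captured: group 1 = '3886', group 2 = 'me131'.

('3886', 'me131')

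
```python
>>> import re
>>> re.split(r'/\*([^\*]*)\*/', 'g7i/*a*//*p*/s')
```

['g7i', 'a', '', 'p', 's']

The group in the pattern means `split` returns the separators' captures alongside the pieces.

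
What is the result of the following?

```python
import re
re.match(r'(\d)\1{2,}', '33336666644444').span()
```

A backreference is literal: `\1` must see the identical characters the first group matched.
`re.match` only tries the pattern at the start of the string.
The match spans [0:4] → '3333'.
Captured: group 1 = '3'.

(0, 4)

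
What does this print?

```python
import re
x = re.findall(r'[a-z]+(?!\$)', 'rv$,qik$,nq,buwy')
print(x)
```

A negative assertion filters positions out without eating any characters.
Scanning left to right: at [0:1] → 'r'; at [4:6] → 'qi'; at [9:11] → 'nq'; at [12:16] → 'buwy'.
Since nothing is captured, `findall` lists the 4 matched substrings directly.

['r', 'qi', 'nq', 'buwy']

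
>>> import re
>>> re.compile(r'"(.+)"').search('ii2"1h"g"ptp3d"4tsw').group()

The match spans [3:15] → '"1h"g"ptp3d"'.

'"1h"g"ptp3d"'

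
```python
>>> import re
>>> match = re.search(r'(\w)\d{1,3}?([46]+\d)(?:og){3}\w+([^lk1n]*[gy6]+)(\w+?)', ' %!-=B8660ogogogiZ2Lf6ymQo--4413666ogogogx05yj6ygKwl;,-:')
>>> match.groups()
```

The pattern matches a word character (captured); then 1 to 3 of a digit (lazy); then one or more of one of [46], then a digit (captured); then the literal 'og' repeated 3 times, then one or more of a word character; then zero or more of any character except [lk1n], then one or more of one of [gy6] (captured); then one or more of a word character (lazy) (captured).
`re.search` scans for the first position where the pattern succeeds.
The match spans [5:24] → 'B8660ogogogiZ2Lf6ym'.
Captured: group 1 = 'B', group 2 = '660', group 3 = 'y', group 4 = 'm'.

('B', '660', 'y', 'm')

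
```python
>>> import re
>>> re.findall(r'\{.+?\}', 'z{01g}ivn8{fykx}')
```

['{01g}', '{fykx}']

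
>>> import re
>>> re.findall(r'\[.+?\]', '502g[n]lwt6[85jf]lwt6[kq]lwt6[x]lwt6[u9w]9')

['[n]', '[85jf]', '[kq]', '[x]', '[u9w]']

Lazy quantifiers expand one character at a time until the remainder of the pattern can match.
With no groups in the pattern, `findall` gives back each whole match — 5 here.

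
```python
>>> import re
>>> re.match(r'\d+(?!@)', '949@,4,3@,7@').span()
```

(0, 2)

The negative lookaround is zero-width — it rules out positions where the adjacent text would match, without consuming anything.
`match` is anchored at position 0; if the pattern doesn't fit there, it returns None.
The match spans [0:2] → '94'.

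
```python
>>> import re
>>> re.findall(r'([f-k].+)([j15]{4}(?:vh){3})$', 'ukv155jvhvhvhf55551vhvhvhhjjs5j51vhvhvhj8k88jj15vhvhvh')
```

[('kv155jvhvhvhf55551vhvhvhhjjs5j51vhvhvhj8k88', 'jj15vhvhvh')]

The pattern matches a character in [f-k], then one or more of any character (captured); then exactly 4 of one of [j15], then the literal 'vh' repeated 3 times (captured); then anchored at the end.
Matches: at [1:54] match 'kv155jvhvhvhf55551vhvhvhhjjs5j51vhvhvhj8k88jj15vhvhvh', groups = ('kv155jvhvhvhf55551vhvhvhhjjs5j51vhvhvhj8k88', 'jj15vhvhvh').
With 2 capturing groups, `findall` returns a 2-tuple per match.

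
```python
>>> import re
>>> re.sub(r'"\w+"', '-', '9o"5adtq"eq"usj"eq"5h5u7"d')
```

Matches: at [2:9] → '"5adtq"'; at [11:16] → '"usj"'; at [18:25] → '"5h5u7"'.
`sub` substitutes '-' at each match site.

'9o-eq-eq-d'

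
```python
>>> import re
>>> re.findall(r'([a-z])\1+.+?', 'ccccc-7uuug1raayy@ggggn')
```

['c', 'u', 'a', 'g']

`\1` has to match the exact text group 1 already captured.
Scanning left to right: at [0:6] match 'ccccc-', group 1 = 'c'; at [7:11] match 'uuug', group 1 = 'u'; at [13:16] match 'aay', group 1 = 'a'; at [18:23] match 'ggggn', group 1 = 'g'.
One capturing group, so `findall` returns just the captured substring from each match — 4 in all.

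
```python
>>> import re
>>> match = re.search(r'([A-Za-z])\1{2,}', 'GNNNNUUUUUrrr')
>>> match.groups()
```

('N',)

After group 1 captures some text, `\1` only succeeds where that same text appears again.
`re.search` tries every starting position until one works.
The match spans [1:5] → 'NNNN'.
Captured: group 1 = 'N'.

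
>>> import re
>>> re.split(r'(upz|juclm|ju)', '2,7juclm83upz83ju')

['2,7', 'juclm', '83', 'upz', '83', 'ju', '']

Alternation tries branches left to right and keeps the first one that lets the overall match succeed at that position.
Matches to split on: at [3:8] → 'juclm'; at [10:13] → 'upz'; at [15:17] → 'ju'.
The group in the pattern means `split` returns the separators' captures alongside the pieces.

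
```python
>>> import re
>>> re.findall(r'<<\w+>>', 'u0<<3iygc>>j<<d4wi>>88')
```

['<<3iygc>>', '<<d4wi>>']

Matches: at [2:11] → '<<3iygc>>'; at [12:20] → '<<d4wi>>'.
Since nothing is captured, `findall` lists the 2 matched substrings directly.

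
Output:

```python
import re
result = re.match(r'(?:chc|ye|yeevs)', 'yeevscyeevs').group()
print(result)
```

`re.match` only tries the pattern at the start of the string.
The match spans [0:2] → 'ye'.

ye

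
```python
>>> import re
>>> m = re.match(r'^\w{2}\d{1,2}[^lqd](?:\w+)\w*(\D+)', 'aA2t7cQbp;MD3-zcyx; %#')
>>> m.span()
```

(0, 12)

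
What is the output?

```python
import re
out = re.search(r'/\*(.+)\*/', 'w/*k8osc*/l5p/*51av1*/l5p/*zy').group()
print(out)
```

The match spans [1:22] → '/*k8osc*/l5p/*51av1*/'.

/*k8osc*/l5p/*51av1*/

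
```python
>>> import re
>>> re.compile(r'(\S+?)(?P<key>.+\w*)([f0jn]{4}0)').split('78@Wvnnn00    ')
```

['', '7', '8@Wv', 'nnn00', '    ']

Because the quantifier is non-greedy, it stops expanding at the earliest point where the rest of the pattern can succeed.
With a capturing group present, the delimiter's captured portion is kept in the result list.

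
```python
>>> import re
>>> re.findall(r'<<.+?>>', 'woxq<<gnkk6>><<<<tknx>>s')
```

['<<gnkk6>>', '<<<<tknx>>']

A non-greedy quantifier consumes as few characters as it can — just enough that the remainder of the pattern still matches from where it stops; whatever follows it matches normally.
Since nothing is captured, `findall` lists the 2 matched substrings directly.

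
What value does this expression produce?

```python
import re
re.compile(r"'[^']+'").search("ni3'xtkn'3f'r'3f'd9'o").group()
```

"'xtkn'"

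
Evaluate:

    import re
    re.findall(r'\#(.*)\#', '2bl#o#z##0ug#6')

['o#z##0ug']

Walking the string: at [3:13] match '#o#z##0ug#', group 1 = 'o#z##0ug'.
One capturing group, so `findall` returns just the captured substring from the one match — 1 in all.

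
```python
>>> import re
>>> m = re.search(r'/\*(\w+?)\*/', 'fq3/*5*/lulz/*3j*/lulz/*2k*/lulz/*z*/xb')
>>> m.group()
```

`search` walks the string left to right and returns the first match it finds.
The match spans [3:8] → '/*5*/'.
Captured: group 1 = '5'.

'/*5*/'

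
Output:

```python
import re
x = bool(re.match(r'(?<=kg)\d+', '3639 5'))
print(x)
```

False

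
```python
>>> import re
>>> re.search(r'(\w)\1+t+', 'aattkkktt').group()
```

`\1` has to match the exact text group 1 already captured.
The match spans [0:4] → 'aatt'.

'aatt'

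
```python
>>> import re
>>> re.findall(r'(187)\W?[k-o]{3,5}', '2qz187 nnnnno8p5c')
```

Pattern: a literal '1', then the literal '87' (captured); then optionally a non-word character, then 3 to 5 of a character in [k-o].
Walking the string: at [3:12] match '187 nnnnn', group 1 = '187'.
Because there's exactly one group, `findall` drops the full match and keeps group 1 from the one hit.

['187']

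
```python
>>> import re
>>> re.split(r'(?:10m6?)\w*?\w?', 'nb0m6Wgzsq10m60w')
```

['nb0m6Wgzsq', 'w']

This matches the literal '10m', then optionally the literal '6' (non-capturing group); then zero or more of a word character (lazy), then optionally a word character.
Because the quantifier is non-greedy, it stops expanding at the earliest point where the rest of the pattern can succeed.
Matches to split on: at [10:15] → '10m60'.
Each match becomes a cut point; 2 segments remain.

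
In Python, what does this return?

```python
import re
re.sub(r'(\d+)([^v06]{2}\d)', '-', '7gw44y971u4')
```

This matches one or more of a digit (captured); then exactly 2 of any character except [v06], then a digit (captured).
`sub` substitutes '-' at each match site.

'--1u4'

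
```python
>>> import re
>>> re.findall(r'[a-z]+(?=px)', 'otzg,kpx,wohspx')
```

Because the assertion is zero-width, the text it checks is not consumed and won't appear in the result.
Scanning left to right: at [5:6] → 'k'; at [9:13] → 'wohs'.
`findall` yields the raw match text (2 of them) because the pattern has no groups.

['k', 'wohs']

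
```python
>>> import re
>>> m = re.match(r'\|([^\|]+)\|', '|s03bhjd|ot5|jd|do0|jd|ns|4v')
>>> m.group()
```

With `match`, the pattern is implicitly anchored at the beginning.
The match spans [0:9] → '|s03bhjd|'.
Captured: group 1 = 's03bhjd'.

'|s03bhjd|'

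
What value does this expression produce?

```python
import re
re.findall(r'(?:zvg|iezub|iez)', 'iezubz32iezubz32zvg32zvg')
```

['iezub', 'iezub', 'zvg', 'zvg']

The regex engine tests alternatives in the order written; an earlier branch that matches wins even if a later one would match more.
Matches: at [0:5] → 'iezub'; at [8:13] → 'iezub'; at [16:19] → 'zvg'; at [21:24] → 'zvg'.
Since nothing is captured, `findall` lists the 4 matched substrings directly.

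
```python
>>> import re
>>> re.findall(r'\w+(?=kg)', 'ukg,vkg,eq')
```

['u', 'v']

Because the assertion is zero-width, the text it checks is not consumed and won't appear in the result.
With no groups in the pattern, `findall` gives back each whole match — 2 here.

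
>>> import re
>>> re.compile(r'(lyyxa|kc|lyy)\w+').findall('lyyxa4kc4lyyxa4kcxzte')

The regex engine tests alternatives in the order written; an earlier branch that matches wins even if a later one would match more.
With a single group, `findall` returns only what that group captured — 1 item.

['lyyxa']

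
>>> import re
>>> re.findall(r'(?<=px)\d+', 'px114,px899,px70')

['114', '899', '70']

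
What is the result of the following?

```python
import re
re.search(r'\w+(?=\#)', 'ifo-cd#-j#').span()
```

(4, 6)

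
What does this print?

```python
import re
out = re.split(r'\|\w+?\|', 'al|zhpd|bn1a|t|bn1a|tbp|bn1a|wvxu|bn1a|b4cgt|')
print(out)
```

The string is cut at each match, leaving 6 pieces.

['al', 'bn1a', 'bn1a', 'bn1a', 'bn1a', '']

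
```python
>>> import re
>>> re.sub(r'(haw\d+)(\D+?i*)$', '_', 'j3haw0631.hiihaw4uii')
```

'j3haw0631.hii_'

The pattern matches the literal 'haw', then one or more of a digit (captured); then one or more of a non-digit (lazy), then zero or more of a literal 'i' (captured); then anchored at the end.
Matches: at [13:20] → 'haw4uii'.
`sub` substitutes '_' at each match site.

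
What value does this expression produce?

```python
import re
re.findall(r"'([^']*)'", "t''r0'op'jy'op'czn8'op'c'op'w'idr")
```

['', 'op', 'op', 'op', 'op']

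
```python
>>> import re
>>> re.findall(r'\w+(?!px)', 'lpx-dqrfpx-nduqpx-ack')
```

['lpx', 'dqrfpx', 'nduqpx', 'ack']

The negative lookaround is zero-width — it rules out positions where the adjacent text would match, without consuming anything.
Scanning left to right: at [0:3] → 'lpx'; at [4:10] → 'dqrfpx'; at [11:17] → 'nduqpx'; at [18:21] → 'ack'.
`findall` yields the raw match text (4 of them) because the pattern has no groups.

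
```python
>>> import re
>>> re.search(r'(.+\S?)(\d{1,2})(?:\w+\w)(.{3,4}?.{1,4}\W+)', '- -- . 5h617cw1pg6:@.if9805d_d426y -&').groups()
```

This matches one or more of any character, then optionally a non-whitespace character (captured); then 1 to 2 of a digit (captured); then one or more of a word character, then a word character (non-capturing group); then 3 to 4 of any character (lazy), then 1 to 4 of any character, then one or more of a non-word character (captured).
`search` walks the string left to right and returns the first match it finds.
The match spans [0:37] → '- -- . 5h617cw1pg6:@.if9805d_d426y -&'.
Captured: group 1 = '- -- . 5h617cw1pg6:@.if980', group 2 = '5', group 3 = '6y -&'.

('- -- . 5h617cw1pg6:@.if980', '5', '6y -&')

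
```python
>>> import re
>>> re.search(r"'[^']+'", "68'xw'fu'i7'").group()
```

`re.search` scans for the first position where the pattern succeeds.
The match spans [2:6] → "'xw'".

"'xw'"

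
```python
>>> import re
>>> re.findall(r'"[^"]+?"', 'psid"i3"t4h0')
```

['"i3"']

Scanning left to right: at [4:8] → '"i3"'.
With no groups in the pattern, `findall` gives back each whole match — 1 here.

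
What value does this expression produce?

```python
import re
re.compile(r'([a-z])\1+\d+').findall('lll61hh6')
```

['l', 'h']

After group 1 captures some text, `\1` only succeeds where that same text appears again.
With a single group, `findall` returns only what that group captured — 2 items.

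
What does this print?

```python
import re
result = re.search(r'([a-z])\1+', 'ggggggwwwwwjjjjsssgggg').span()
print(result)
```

The backreference `\1` re-matches whatever the first group consumed, character for character.
The match spans [0:6] → 'gggggg'.

(0, 6)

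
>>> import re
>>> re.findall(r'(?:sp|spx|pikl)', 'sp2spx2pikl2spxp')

Alternation tries branches left to right and keeps the first one that lets the overall match succeed at that position.
`findall` yields the raw match text (4 of them) because the pattern has no groups.

['sp', 'sp', 'pikl', 'sp']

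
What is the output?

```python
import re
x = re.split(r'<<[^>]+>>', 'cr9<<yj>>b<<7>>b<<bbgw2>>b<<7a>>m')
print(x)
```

Matches to split on: at [3:9] → '<<yj>>'; at [10:15] → '<<7>>'; at [16:25] → '<<bbgw2>>'; at [26:32] → '<<7a>>'.
`split` removes every match and returns the 5 fragments in between.

['cr9', 'b', 'b', 'b', 'm']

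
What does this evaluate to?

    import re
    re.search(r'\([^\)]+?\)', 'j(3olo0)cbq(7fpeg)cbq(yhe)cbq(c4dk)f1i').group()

'(3olo0)'

The match spans [1:8] → '(3olo0)'.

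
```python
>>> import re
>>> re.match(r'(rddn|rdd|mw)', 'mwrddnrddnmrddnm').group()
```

'mw'

With `match`, the pattern is implicitly anchored at the beginning.
The match spans [0:2] → 'mw'.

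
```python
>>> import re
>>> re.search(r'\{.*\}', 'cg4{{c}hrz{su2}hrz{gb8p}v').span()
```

`re.search` tries every starting position until one works.
The match spans [3:24] → '{{c}hrz{su2}hrz{gb8p}'.

(3, 24)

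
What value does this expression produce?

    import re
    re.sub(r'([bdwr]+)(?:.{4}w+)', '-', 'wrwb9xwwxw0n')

'-xw0n'

This matches one or more of one of [bdwr] (captured); then exactly 4 of any character, then one or more of a literal 'w' (non-capturing group).
Matches: at [0:8] → 'wrwb9xww'.
`sub` substitutes '-' at each match site.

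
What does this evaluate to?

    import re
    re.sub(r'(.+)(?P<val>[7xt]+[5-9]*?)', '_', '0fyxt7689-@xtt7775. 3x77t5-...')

A `+?`/`*?`/`{m,n}?` starts at its minimum and grows only as far as needed for what follows to match.
Every occurrence is swapped for '_'.

'_5-...'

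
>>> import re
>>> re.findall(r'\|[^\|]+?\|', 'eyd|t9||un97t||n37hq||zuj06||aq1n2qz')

['|t9|', '|un97t|', '|n37hq|', '|zuj06|']

Matches: at [3:7] → '|t9|'; at [7:14] → '|un97t|'; at [14:21] → '|n37hq|'; at [21:28] → '|zuj06|'.
No capturing groups, so `findall` returns the 4 full match strings.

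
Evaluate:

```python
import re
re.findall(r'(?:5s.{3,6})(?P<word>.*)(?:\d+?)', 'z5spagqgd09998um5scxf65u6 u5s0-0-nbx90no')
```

Pattern: the literal '5s', then 3 to 6 of any character (non-capturing group); then zero or more of any character (captured as 'word'); then one or more of a digit (lazy) (non-capturing group).
Matches: at [1:38] match '5spagqgd09998um5scxf65u6 u5s0-0-nbx90', group 1 = '09998um5scxf65u6 u5s0-0-nbx9'.
One capturing group, so `findall` returns just the captured substring from the one match — 1 in all.

['09998um5scxf65u6 u5s0-0-nbx9']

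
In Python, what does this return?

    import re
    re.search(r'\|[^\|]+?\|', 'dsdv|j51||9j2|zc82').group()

'|j51|'

`search` walks the string left to right and returns the first match it finds.
The match spans [4:9] → '|j51|'.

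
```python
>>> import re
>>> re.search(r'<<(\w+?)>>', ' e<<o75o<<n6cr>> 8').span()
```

The match spans [8:16] → '<<n6cr>>'.

(8, 16)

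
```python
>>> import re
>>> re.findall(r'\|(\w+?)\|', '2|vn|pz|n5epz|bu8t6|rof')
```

['vn', 'n5epz']

With a single group, `findall` returns only what that group captured — 2 items.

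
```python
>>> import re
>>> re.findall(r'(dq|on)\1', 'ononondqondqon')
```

`\1` is not a pattern — it's the concrete string captured by group 1, re-applied verbatim.
Scanning left to right: at [0:4] match 'onon', group 1 = 'on'.
One capturing group, so `findall` returns just the captured substring from the one match — 1 in all.

['on']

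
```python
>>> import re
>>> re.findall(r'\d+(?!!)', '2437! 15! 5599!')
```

['243', '1', '559']

Because the assertion is negative and zero-width, positions next to the forbidden text are skipped.
Walking the string: at [0:3] → '243'; at [6:7] → '1'; at [10:13] → '559'.
With no groups in the pattern, `findall` gives back each whole match — 3 here.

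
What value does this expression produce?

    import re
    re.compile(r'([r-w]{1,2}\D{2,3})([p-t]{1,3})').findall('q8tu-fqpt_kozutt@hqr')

[('tu-fq', 'pt'), ('utt@h', 'qr')]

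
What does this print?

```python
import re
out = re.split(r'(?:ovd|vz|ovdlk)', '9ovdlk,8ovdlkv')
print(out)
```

['9', 'lk,8', 'lkv']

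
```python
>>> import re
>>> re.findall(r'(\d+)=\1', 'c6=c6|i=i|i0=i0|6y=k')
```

With a single group, `findall` returns only what that group captured — 0 items.
Nothing in the string satisfies the pattern, so the list is empty.

[]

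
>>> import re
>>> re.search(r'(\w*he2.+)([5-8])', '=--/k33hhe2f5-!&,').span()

(4, 13)

This matches zero or more of a word character, then the literal 'he2', then one or more of any character (captured); then a character in [5-8] (captured).
`search` walks the string left to right and returns the first match it finds.
The match spans [4:13] → 'k33hhe2f5'.
Captured: group 1 = 'k33hhe2f', group 2 = '5'.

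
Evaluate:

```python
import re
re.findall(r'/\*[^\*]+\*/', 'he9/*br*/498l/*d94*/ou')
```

Walking the string: at [3:9] → '/*br*/'; at [13:20] → '/*d94*/'.
No capturing groups, so `findall` returns the 2 full match strings.

['/*br*/', '/*d94*/']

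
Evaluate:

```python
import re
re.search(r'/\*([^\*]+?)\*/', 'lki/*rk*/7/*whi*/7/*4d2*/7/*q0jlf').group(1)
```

The match spans [3:9] → '/*rk*/'.
Captured: group 1 = 'rk'.

'rk'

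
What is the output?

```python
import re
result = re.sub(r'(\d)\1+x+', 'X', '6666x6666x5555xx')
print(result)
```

`\1` is not a pattern — it's the concrete string captured by group 1, re-applied verbatim.
Every occurrence is swapped for 'X'.

XXX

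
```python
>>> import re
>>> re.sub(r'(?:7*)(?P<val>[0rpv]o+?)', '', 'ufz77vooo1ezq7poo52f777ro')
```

'ufzoo1ezqo52f'

This matches zero or more of a literal '7' (non-capturing group); then one of [0rpv], then one or more of the literal 'o' (lazy) (captured as 'val').
Lazy quantifiers expand one character at a time until the remainder of the pattern can match.
Matches: at [3:7] → '77vo'; at [13:16] → '7po'; at [20:25] → '777ro'.
`sub` substitutes '' at each match site.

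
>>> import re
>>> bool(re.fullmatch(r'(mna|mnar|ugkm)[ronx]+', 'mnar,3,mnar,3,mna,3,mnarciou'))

`re.fullmatch` is like wrapping the pattern in `^…$` (in single-line mode).
Here the string isn't matched end-to-end, so the call returns None, and `bool(None)` is False.

False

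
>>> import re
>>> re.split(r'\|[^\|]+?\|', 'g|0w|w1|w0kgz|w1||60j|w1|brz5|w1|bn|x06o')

['g', 'w1', 'w1|', 'w1', 'w1', 'x06o']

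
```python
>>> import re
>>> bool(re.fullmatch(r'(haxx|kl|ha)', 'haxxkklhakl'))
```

For `fullmatch`, every character of the input must be accounted for by the pattern.
Here the pattern can't cover the whole string, so the call returns None, and `bool(None)` is False.

False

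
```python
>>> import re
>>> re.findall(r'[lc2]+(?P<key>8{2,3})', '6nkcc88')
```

The pattern matches one or more of one of [lc2]; then 2 to 3 of a literal '8' (captured as 'key').
Walking the string: at [3:7] match 'cc88', group 1 = '88'.
`findall` collects group 1 from the one match (1 total).

['88']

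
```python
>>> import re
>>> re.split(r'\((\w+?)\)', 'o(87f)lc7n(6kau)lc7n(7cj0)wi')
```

`re.split` interleaves the captured-group text with the surrounding fragments.

['o', '87f', 'lc7n', '6kau', 'lc7n', '7cj0', 'wi']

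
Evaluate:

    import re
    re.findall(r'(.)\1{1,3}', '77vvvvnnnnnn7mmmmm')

After group 1 captures some text, `\1` only succeeds where that same text appears again.
Scanning left to right: at [0:2] match '77', group 1 = '7'; at [2:6] match 'vvvv', group 1 = 'v'; at [6:10] match 'nnnn', group 1 = 'n'; at [10:12] match 'nn', group 1 = 'n'; at [13:17] match 'mmmm', group 1 = 'm'.
`findall` collects group 1 from each match (5 total).

['7', 'v', 'n', 'n', 'm']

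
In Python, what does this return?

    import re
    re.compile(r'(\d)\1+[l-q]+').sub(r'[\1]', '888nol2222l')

'[8][2]'

`\1` has to match the exact text group 1 already captured.
Matches: at [0:6] → '888nol'; at [6:11] → '2222l'.
The replacement refers to a captured group, so each match is rewritten using its own captured text.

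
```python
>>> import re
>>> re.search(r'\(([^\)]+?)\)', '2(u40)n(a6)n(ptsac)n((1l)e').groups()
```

The match spans [1:6] → '(u40)'.
Captured: group 1 = 'u40'.

('u40',)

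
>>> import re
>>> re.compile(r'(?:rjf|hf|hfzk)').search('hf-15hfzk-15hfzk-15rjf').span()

(0, 2)

Unlike `match`, `search` isn't anchored — it looks for the pattern anywhere in the string.
The match spans [0:2] → 'hf'.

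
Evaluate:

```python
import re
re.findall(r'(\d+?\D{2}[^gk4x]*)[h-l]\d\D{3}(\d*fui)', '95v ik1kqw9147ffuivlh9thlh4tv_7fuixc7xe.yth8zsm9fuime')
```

[('9147ffuivlh9thl', '7fui'), ('7xe.yt', '9fui')]

This matches one or more of a digit (lazy), then exactly 2 of a non-digit, then zero or more of any character except [gk4x] (captured); then a character in [h-l], then a digit, then exactly 3 of a non-digit; then zero or more of a digit, then the literal 'fui' (captured).
Multiple groups make `findall` return tuples — one 2-tuple for each match.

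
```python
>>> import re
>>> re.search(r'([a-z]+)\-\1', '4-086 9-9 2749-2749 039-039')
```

None

A backreference is literal: `\1` must see the identical characters the first group matched.
`re.search` scans for the first position where the pattern succeeds.
Here no position works, so the call returns None.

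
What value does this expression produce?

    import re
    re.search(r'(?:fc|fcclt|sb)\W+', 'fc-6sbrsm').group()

The match spans [0:3] → 'fc-'.

'fc-'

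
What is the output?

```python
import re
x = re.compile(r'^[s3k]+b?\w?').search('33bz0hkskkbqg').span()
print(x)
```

The pattern matches anchored at the start of the string; then one or more of one of [s3k]; then optionally the literal 'b', then optionally a word character.
`re.search` tries every starting position until one works.
The match spans [0:4] → '33bz'.

(0, 4)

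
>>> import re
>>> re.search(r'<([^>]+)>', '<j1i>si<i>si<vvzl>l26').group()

'<j1i>'

The match spans [0:5] → '<j1i>'.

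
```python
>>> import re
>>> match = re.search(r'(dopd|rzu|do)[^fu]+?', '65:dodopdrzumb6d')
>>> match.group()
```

'dod'

`re.search` tries every starting position until one works.
The match spans [3:6] → 'dod'.
Captured: group 1 = 'do'.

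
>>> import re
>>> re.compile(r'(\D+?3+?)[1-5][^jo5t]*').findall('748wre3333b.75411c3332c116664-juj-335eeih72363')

A non-greedy quantifier consumes as few characters as it can — just enough that the remainder of the pattern still matches from where it stops; whatever follows it matches normally.
With a single group, `findall` returns only what that group captured — 3 items.

['wre3', 'c3', 'juj-3']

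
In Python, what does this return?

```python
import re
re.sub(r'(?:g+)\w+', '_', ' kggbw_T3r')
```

' k_'

This matches one or more of a literal 'g' (non-capturing group); then one or more of a word character.
Matches: at [2:10] → 'ggbw_T3r'.
Each match is replaced by '_'.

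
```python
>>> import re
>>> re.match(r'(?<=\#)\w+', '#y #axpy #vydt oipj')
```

The `(?=…)`/`(?<=…)` assertion just peeks at neighbouring text; it doesn't advance the match position.
`re.match` only tries the pattern at the start of the string.
Here position 0 doesn't satisfy it, so the call returns None.

None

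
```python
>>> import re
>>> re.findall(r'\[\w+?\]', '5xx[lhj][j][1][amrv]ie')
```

Scanning left to right: at [3:8] → '[lhj]'; at [8:11] → '[j]'; at [11:14] → '[1]'; at [14:20] → '[amrv]'.
No capturing groups, so `findall` returns the 4 full match strings.

['[lhj]', '[j]', '[1]', '[amrv]']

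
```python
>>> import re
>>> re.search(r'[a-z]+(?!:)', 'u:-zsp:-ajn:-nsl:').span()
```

A negative assertion filters positions out without eating any characters.
Unlike `match`, `search` isn't anchored — it looks for the pattern anywhere in the string.
The match spans [3:5] → 'zs'.

(3, 5)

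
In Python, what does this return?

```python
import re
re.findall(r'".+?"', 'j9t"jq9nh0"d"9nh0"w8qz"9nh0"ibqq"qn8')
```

With the lazy modifier that quantifier settles for the fewest repetitions that let the rest of the pattern succeed (the atoms after it are unaffected and can still be greedy).
`findall` yields the raw match text (3 of them) because the pattern has no groups.

['"jq9nh0"', '"9nh0"', '"9nh0"']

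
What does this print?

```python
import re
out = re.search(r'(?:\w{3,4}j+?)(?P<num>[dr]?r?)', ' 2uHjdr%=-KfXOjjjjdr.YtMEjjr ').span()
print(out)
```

Pattern: 3 to 4 of a word character, then one or more of the literal 'j' (lazy) (non-capturing group); then optionally one of [dr], then optionally the literal 'r' (captured as 'num').
`re.search` scans for the first position where the pattern succeeds.
The match spans [1:7] → '2uHjdr'.
Captured: group 1 = 'dr'.

(1, 7)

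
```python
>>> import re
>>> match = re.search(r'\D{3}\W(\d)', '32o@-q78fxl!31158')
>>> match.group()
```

The match spans [8:13] → 'fxl!3'.

'fxl!3'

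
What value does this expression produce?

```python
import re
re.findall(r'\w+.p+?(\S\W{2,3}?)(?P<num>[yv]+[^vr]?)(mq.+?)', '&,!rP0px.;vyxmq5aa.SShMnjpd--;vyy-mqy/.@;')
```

[('x.;', 'vyx', 'mq5'), ('d--;', 'vyy-', 'mqy')]

The pattern matches one or more of a word character, then any character, then one or more of the literal 'p' (lazy); then a non-whitespace character, then 2 to 3 of a non-word character (lazy) (captured); then one or more of one of [yv], then optionally any character except [vr] (captured as 'num'); then the literal 'mq', then one or more of any character (lazy) (captured).
3 groups means each result is a tuple of 3 captured strings — 2 here.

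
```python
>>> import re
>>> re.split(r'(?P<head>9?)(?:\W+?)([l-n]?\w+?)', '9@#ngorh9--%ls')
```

This matches optionally a literal '9' (captured as 'head'); then one or more of a non-word character (lazy) (non-capturing group); then optionally a character in [l-n], then one or more of a word character (lazy) (captured).
Matches to split on: at [0:5] → '9@#ng'; at [8:14] → '9--%ls'.
Because the pattern has a capturing group, `split` also inserts each captured text between the pieces.

['', '9', 'ng', 'orh', '9', 'ls', '']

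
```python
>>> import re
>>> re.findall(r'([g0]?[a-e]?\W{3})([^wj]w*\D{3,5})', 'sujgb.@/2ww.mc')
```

[('gb.@/', '2ww.mc')]

This matches optionally one of [g0], then optionally a character in [a-e], then exactly 3 of a non-word character (captured); then any character except [wj], then zero or more of the literal 'w', then 3 to 5 of a non-digit (captured).
Scanning left to right: at [3:14] match 'gb.@/2ww.mc', groups = ('gb.@/', '2ww.mc').
`findall` packs the 2 group values into a tuple for every match.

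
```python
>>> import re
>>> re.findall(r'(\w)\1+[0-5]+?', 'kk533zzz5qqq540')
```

`\1` is not a pattern — it's the concrete string captured by group 1, re-applied verbatim.
`findall` collects group 1 from each match (3 total).

['k', 'z', 'q']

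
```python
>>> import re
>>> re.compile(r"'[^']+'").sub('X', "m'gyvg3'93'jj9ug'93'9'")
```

'mX93X93X'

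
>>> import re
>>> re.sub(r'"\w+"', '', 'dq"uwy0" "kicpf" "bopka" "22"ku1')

`sub` substitutes '' at each match site.

'dq   ku1'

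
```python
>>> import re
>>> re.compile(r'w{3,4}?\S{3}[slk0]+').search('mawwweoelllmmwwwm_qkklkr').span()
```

This matches 3 to 4 of the literal 'w' (lazy), then exactly 3 of a non-whitespace character; then one or more of one of [slk0].
`re.search` scans for the first position where the pattern succeeds.
The match spans [2:11] → 'wwweoelll'.

(2, 11)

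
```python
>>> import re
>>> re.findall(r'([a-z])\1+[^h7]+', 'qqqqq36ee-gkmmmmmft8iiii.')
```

`\1` is not a pattern — it's the concrete string captured by group 1, re-applied verbatim.
Walking the string: at [0:25] match 'qqqqq36ee-gkmmmmmft8iiii.', group 1 = 'q'.
One capturing group, so `findall` returns just the captured substring from the one match — 1 in all.

['q']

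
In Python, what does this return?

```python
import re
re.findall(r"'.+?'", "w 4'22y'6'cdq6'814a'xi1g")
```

A `+?`/`*?`/`{m,n}?` starts at its minimum and grows only as far as needed for what follows to match.
Walking the string: at [3:8] → "'22y'"; at [9:15] → "'cdq6'".
Since nothing is captured, `findall` lists the 2 matched substrings directly.

["'22y'", "'cdq6'"]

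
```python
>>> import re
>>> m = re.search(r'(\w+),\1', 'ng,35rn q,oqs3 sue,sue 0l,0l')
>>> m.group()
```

'sue,sue'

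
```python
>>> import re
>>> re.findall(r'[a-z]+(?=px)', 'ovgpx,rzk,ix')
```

The `(?=…)`/`(?<=…)` assertion just peeks at neighbouring text; it doesn't advance the match position.
Scanning left to right: at [0:3] → 'ovg'.
No capturing groups, so `findall` returns the 1 full match string.

['ovg']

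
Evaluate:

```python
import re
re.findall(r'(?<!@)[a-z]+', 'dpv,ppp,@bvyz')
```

Because the assertion is negative and zero-width, positions next to the forbidden text are skipped.
`findall` yields the raw match text (3 of them) because the pattern has no groups.

['dpv', 'ppp', 'vyz']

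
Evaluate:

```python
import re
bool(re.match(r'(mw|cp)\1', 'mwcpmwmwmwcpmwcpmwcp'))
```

False

`\1` has to match the exact text group 1 already captured.
`re.match` only tries the pattern at the start of the string.
Here position 0 doesn't satisfy it, so the call returns None, and `bool(None)` is False.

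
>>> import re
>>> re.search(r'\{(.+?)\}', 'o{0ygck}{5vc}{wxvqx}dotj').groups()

Because the quantifier is non-greedy, it stops expanding at the earliest point where the rest of the pattern can succeed.
`re.search` scans for the first position where the pattern succeeds.
The match spans [1:8] → '{0ygck}'.
Captured: group 1 = '0ygck'.

('0ygck',)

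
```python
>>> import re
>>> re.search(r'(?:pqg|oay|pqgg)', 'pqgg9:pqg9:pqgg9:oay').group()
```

The regex engine tests alternatives in the order written; an earlier branch that matches wins even if a later one would match more.
`re.search` tries every starting position until one works.
The match spans [0:3] → 'pqg'.

'pqg'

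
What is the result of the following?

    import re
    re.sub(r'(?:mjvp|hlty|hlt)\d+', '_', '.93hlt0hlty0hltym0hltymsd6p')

'.93__hltym0hltymsd6p'

Matches: at [3:7] → 'hlt0'; at [7:12] → 'hlty0'.
`sub` substitutes '_' at each match site.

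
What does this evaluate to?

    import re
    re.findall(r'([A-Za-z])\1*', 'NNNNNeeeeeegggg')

`\1` has to match the exact text group 1 already captured.
Scanning left to right: at [0:5] match 'NNNNN', group 1 = 'N'; at [5:11] match 'eeeeee', group 1 = 'e'; at [11:15] match 'gggg', group 1 = 'g'.
`findall` collects group 1 from each match (3 total).

['N', 'e', 'g']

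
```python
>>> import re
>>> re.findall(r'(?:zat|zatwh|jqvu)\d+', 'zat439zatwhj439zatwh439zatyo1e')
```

['zat439', 'zatwh439']

Matches: at [0:6] → 'zat439'; at [15:23] → 'zatwh439'.
With no groups in the pattern, `findall` gives back each whole match — 2 here.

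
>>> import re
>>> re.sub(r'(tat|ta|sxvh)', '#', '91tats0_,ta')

The regex engine tests alternatives in the order written; an earlier branch that matches wins even if a later one would match more.
Matches: at [2:5] → 'tat'; at [9:11] → 'ta'.
Each match is replaced by '#'.

'91#s0_,#'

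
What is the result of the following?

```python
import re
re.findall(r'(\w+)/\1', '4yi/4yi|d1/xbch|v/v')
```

['4yi', 'v']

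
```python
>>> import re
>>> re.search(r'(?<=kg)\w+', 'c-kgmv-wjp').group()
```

The positive lookaround only admits positions where the adjacent text matches; those characters stay outside the span.
`re.search` tries every starting position until one works.
The match spans [4:6] → 'mv'.

'mv'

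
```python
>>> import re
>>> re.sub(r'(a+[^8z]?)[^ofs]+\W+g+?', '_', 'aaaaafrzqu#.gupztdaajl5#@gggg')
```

The pattern matches one or more of a literal 'a', then optionally any character except [8z] (captured); then one or more of any character except [ofs], then one or more of a non-word character, then one or more of a literal 'g' (lazy).
A `+?`/`*?`/`{m,n}?` starts at its minimum and grows only as far as needed for what follows to match.
Matches: at [0:26] → 'aaaaafrzqu#.gupztdaajl5#@g'.
Each match is replaced by '_'.

'_ggg'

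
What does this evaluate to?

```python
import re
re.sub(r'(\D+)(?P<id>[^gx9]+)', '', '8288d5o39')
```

'82889'

The pattern matches one or more of a non-digit (captured); then one or more of any character except [gx9] (captured as 'id').
Matches: at [4:8] → 'd5o3'.
`sub` substitutes '' at each match site.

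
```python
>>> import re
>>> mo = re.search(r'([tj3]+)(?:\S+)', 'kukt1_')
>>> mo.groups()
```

('t',)

This matches one or more of one of [tj3] (captured); then one or more of a non-whitespace character (non-capturing group).
Unlike `match`, `search` isn't anchored — it looks for the pattern anywhere in the string.
The match spans [3:6] → 't1_'.
Captured: group 1 = 't'.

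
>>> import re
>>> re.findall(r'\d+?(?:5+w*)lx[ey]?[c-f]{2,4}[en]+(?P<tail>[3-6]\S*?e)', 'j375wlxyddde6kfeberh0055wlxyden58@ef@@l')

['6kfe', '58@e']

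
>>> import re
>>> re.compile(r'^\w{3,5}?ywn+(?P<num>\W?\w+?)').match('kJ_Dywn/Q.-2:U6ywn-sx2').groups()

The pattern matches anchored at the start of the string; then 3 to 5 of a word character (lazy), then the literal 'yw', then one or more of a literal 'n'; then optionally a non-word character, then one or more of a word character (lazy) (captured as 'num').
`re.match` only tries the pattern at the start of the string.
The match spans [0:9] → 'kJ_Dywn/Q'.
Captured: group 1 = '/Q'.

('/Q',)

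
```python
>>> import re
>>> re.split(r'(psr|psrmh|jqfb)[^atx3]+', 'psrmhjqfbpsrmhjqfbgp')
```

['', 'psr', '']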